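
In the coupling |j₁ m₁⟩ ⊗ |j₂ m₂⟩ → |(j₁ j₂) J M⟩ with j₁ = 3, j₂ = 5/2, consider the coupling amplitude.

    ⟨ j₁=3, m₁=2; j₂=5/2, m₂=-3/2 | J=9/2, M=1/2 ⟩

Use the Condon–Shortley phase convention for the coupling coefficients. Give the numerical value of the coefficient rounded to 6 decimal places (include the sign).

j₁+j₂−J=1  J+j₁−j₂=5  J−j₁+j₂=4  j₁+j₂+J+1=11
(j₁±m₁, j₂±m₂, J±M) = (5,1,1,4,5,4)
P² = 460800/77
sum k=0..1:
  [0] +1/144 = 1/144
  [1] −1/2880 = -1/2880
S = 19/2880
C² = P²·S² = 361/1386 ; C = +0.510355

+0.510355  (= +√(361/1386))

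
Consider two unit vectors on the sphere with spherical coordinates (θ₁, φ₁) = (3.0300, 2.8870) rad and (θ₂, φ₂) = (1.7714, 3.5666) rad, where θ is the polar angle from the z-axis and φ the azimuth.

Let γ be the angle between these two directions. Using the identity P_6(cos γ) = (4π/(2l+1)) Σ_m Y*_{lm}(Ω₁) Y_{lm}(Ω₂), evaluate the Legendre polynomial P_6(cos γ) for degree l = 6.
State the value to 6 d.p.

Addition theorem: P_6(cos γ) = (4π/13) Σ_m Y*_{lm}(Ω₁) Y_{lm}(Ω₂), m = −6…6:
  m=-6: (0.000000, -0.000001) × (-0.355104, -0.238559) = (-0.000000, 0.000000)  (running Σ = (-0.000000, 0.000000))
  m=-5: (0.000008, -0.000027) × (-0.158591, -0.256224) = (-0.000008, 0.000002)  (running Σ = (-0.000009, 0.000002))
  m=-4: (0.000284, -0.000461) × (0.023882, 0.183769) = (0.000091, 0.000041)  (running Σ = (0.000083, 0.000044))
  m=-3: (0.005077, -0.004862) × (-0.091258, 0.299489) = (0.000993, 0.001964)  (running Σ = (0.001076, 0.002008))
  m=-2: (0.054345, -0.030340) × (0.069631, -0.079266) = (0.001379, -0.006420)  (running Σ = (0.002455, -0.004412))
  m=-1: (0.333510, -0.086793) × (0.282955, -0.128063) = (0.083253, -0.067269)  (running Σ = (0.085708, -0.071681))
  m=0: (0.888333, -0.000000) × (-0.083474, 0.000000) = (-0.074152, 0.000000)  (running Σ = (0.011556, -0.071681))
  m=1: (-0.333510, -0.086793) × (-0.282955, -0.128063) = (0.083253, 0.067269)  (running Σ = (0.094809, -0.004412))
  m=2: (0.054345, 0.030340) × (0.069631, 0.079266) = (0.001379, 0.006420)  (running Σ = (0.096188, 0.002008))
  m=3: (-0.005077, -0.004862) × (0.091258, 0.299489) = (0.000993, -0.001964)  (running Σ = (0.097181, 0.000044))
  m=4: (0.000284, 0.000461) × (0.023882, -0.183769) = (0.000091, -0.000041)  (running Σ = (0.097273, 0.000002))
  m=5: (-0.000008, -0.000027) × (0.158591, -0.256224) = (-0.000008, -0.000002)  (running Σ = (0.097264, 0.000000))
  m=6: (0.000000, 0.000001) × (-0.355104, 0.238559) = (-0.000000, -0.000000)  (running Σ = (0.097264, 0.000000))
Accumulated sum (0.097264, 0.000000); after 4π/(2l+1) scaling, (0.094020, 0.000000) ⇒ P_6 = 0.094020

0.094020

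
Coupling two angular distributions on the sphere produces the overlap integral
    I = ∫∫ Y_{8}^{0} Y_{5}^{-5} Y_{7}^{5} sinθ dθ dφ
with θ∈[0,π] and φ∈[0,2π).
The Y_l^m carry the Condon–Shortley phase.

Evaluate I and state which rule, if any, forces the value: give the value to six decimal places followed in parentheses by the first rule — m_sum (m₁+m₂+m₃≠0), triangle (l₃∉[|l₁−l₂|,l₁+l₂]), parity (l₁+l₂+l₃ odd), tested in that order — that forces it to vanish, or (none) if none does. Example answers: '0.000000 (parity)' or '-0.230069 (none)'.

Checks pass: Σm=0; 20 even; l₃=7∈[3,13].
(2·8+1)(2·5+1)(2·7+1) = 2805
Δ: 6! 10! 4! / 21! → 1/814773960
sum: t=1:−1/87091200 t=2:+1/4976640 t=3:−1/2073600 t=4:+1/4976640 t=5:−1/87091200 = -1/9676800
3j²(8 5 7; 0 0 0) = Δ·Π!·Σ² = 360/46189  (sign +1)
sum: t=0:+1/1393459200 = 1/1393459200
3j²(8 5 7; 0 -5 5) = Δ·Π!·Σ² = 15/4199  (sign +1)
combine: 4πI² = 2805·360/46189·15/4199 = 81000/1037153
take √, sign +1: I = 0.07883447
No selection rule forces the value: the integral is nonzero (none).

0.078834 (none)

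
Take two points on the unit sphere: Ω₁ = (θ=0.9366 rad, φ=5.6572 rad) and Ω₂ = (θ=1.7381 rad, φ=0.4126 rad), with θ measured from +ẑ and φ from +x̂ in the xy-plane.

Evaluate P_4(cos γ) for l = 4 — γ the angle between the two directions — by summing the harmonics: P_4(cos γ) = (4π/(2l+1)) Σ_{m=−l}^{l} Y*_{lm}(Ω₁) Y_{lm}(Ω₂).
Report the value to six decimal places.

Addition theorem: P_4(cos γ) = (4π/9) Σ_m Y*_{lm}(Ω₁) Y_{lm}(Ω₂), m = −4…4:
  m=-4: (-0.14973 - 0.11093j) × (-0.03327 - 0.41701j) = -0.04128 + 0.06613j  (running Σ = -0.04128 + 0.06613j)
  m=-3: (-0.11722 - 0.36954j) × (-0.06532 + 0.18885j) = 0.07744 + 0.00200j  (running Σ = 0.03616 + 0.06813j)
  m=-2: (0.09918 - 0.30047j) × (-0.17782 + 0.19257j) = 0.04023 + 0.07253j  (running Σ = 0.07639 + 0.14066j)
  m=-1: (-0.09925 + 0.07175j) × (0.19967 - 0.08740j) = -0.01355 + 0.02300j  (running Σ = 0.06284 + 0.16366j)
  m=0: (-0.34047 + 0.00000j) × (0.23220 + 0.00000j) = -0.07906 + 0.00000j  (running Σ = -0.01621 + 0.16366j)
  m=1: (0.09925 + 0.07175j) × (-0.19967 - 0.08740j) = -0.01355 - 0.02300j  (running Σ = -0.02976 + 0.14066j)
  m=2: (0.09918 + 0.30047j) × (-0.17782 - 0.19257j) = 0.04023 - 0.07253j  (running Σ = 0.01047 + 0.06813j)
  m=3: (0.11722 - 0.36954j) × (0.06532 + 0.18885j) = 0.07744 - 0.00200j  (running Σ = 0.08791 + 0.06613j)
  m=4: (-0.14973 + 0.11093j) × (-0.03327 + 0.41701j) = -0.04128 - 0.06613j  (running Σ = 0.04663 - 0.00000j)
Accumulated sum 0.04663 - 0.00000j; after 4π/(2l+1) scaling, 0.06511 - 0.00000j ⇒ P_4 = 0.065110

0.065110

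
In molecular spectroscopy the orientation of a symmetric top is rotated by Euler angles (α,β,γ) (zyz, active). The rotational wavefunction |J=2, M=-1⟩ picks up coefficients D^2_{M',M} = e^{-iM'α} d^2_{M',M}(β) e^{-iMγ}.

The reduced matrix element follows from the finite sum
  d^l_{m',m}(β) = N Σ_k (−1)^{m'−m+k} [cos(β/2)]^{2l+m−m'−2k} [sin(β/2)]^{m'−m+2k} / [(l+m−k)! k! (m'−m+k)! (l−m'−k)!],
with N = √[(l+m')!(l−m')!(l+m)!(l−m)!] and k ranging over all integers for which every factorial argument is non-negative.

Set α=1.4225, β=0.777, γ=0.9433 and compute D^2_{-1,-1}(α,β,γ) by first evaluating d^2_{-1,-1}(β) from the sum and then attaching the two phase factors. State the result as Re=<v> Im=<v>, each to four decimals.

Re=-0.2605 Im=0.2555

Split into d^2_{-1,-1}(β=0.7770) × two z-phases.
Half-angle: c=0.925478, s=0.378801. N=√(1·6·1·6)=6.000000
Admissible k: 0..1 (factorial args all ≥0)
  k=0: (−1)^0·6.0000/(6)·0.9255^4·0.3788^0 = +0.733610
  k=1: (−1)^1·6.0000/(2)·0.9255^2·0.3788^2 = -0.368702
d^2_{-1,-1}(0.7770) = +0.733610 -0.368702 = +0.364908
Phases: e^{-i·(-1)·1.4225}=+0.147753+0.989024i, e^{-i·(-1)·0.9433}=+0.587120+0.809500i ⇒ D=-0.260495+0.255538i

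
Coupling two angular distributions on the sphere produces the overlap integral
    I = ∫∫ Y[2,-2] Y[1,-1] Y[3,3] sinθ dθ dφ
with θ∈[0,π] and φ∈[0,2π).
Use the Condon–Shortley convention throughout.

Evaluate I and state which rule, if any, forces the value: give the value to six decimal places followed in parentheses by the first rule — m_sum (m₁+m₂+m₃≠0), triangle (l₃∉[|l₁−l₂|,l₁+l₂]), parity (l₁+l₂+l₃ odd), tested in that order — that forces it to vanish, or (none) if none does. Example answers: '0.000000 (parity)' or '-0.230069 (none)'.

-0.319865 (none)

Rules hold: Σm=0, L=6 even, 1≤3≤3.
N = 5·3·7 = 105
Δ = 0!·4!·2!/7! = 1/105
Racah Σ t=0..0: t=0:+1/4 = 1/4
⇒ 3j(2 1 3; 0 0 0)² = 3/35, sgn -1
Racah Σ t=0..0: t=0:+1/48 = 1/48
⇒ 3j(2 1 3; -2 -1 3)² = 1/7, sgn +1
4πI² = N·(3j₀)²·(3jₘ)² = 9/7
I = -1·√(1.28571/4π) = -0.31986543
No selection rule forces the value: the integral is nonzero (none).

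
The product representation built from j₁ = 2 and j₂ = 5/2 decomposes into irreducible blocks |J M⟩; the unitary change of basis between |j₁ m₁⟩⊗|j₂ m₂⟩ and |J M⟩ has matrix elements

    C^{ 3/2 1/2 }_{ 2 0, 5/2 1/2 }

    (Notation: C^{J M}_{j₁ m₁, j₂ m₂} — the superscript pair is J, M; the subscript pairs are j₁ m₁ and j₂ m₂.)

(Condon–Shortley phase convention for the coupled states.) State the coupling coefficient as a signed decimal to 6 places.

j₁+j₂−J=3  J+j₁−j₂=1  J−j₁+j₂=2  j₁+j₂+J+1=7
(j₁±m₁, j₂±m₂, J±M) = (2,2,3,2,2,1)
P² = 32/35
sum k=1..2:
  [1] −1/4 = -1/4
  [2] +1/2 = 1/2
S = 1/4
C² = P²·S² = 2/35 ; C = +0.239046

+0.239046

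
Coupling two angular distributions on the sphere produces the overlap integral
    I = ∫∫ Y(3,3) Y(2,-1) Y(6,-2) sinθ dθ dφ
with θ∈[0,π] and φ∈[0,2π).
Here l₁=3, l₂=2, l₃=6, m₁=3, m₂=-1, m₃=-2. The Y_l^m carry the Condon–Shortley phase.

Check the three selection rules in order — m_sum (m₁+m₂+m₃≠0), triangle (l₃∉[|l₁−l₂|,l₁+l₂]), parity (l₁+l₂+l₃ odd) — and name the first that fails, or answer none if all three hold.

m₁+m₂+m₃ = 3 − 1 − 2 = 0  ✓
triangle: need |l₁−l₂| ≤ l₃ ≤ l₁+l₂ = [1,5]; l₃=6 is outside  ✗
parity: l₁+l₂+l₃ = 11 is odd

triangle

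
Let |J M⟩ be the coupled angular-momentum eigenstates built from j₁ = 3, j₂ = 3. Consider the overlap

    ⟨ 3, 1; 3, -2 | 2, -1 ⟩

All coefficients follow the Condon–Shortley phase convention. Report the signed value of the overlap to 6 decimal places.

triangle: 4!*2!*2!/9! = 96/362880
(j±m)!: 4!*2!*1!*5!*1!*3! = 34560
prefactor² = (2J+1)*Δ*N² = 320/7
  k=0: +1/(0!*4!*2!*1!*0!*1!) = 1/48
  k=1: −1/(1!*3!*1!*0!*1!*2!) = -1/12
Σ = -1/16  ⇒  CG² = 320/7*(-1/16)² = 5/28
CG = −√(5/28) = -0.422577

−√(5/28) ≈ -0.422577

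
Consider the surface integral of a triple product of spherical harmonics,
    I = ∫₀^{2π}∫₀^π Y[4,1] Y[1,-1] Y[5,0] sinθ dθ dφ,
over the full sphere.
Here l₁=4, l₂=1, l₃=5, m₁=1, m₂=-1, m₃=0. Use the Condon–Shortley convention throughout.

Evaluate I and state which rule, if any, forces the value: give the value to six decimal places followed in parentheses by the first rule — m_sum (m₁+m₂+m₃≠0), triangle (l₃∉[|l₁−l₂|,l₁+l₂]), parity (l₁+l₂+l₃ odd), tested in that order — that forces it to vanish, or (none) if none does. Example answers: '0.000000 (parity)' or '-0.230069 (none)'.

Checks pass: Σm=0; 10 even; l₃=5∈[3,5].
(2·4+1)(2·1+1)(2·5+1) = 297
Δ: 0! 8! 2! / 11! → 1/495
sum: t=0:+1/576 = 1/576
3j²(4 1 5; 0 0 0) = Δ·Π!·Σ² = 5/99  (sign -1)
sum: t=0:+1/1440 = 1/1440
3j²(4 1 5; 1 -1 0) = Δ·Π!·Σ² = 2/99  (sign -1)
combine: 4πI² = 297·5/99·2/99 = 10/33
take √, sign +1: I = 0.15528807
No selection rule forces the value: the integral is nonzero (none).

0.155288 (none)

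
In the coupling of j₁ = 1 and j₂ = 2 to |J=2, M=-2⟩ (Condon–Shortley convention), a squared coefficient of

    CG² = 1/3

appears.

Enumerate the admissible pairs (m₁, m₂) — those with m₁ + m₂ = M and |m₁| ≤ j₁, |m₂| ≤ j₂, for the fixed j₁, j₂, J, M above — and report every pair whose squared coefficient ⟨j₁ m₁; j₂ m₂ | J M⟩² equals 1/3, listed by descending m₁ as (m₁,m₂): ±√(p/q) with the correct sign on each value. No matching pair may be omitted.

(-1,-1): −√(1/3)

Admissible pairs with m₁+m₂ = M = -2: (-1,-1), (0,-2)
  (m₁,m₂)=(0,-2): CG² = 2/3, CG = +√(2/3)
  (m₁,m₂)=(-1,-1): CG² = 1/3, CG = −√(1/3)   ← matches the target
Pairs with CG² = 1/3: (-1,-1): −√(1/3)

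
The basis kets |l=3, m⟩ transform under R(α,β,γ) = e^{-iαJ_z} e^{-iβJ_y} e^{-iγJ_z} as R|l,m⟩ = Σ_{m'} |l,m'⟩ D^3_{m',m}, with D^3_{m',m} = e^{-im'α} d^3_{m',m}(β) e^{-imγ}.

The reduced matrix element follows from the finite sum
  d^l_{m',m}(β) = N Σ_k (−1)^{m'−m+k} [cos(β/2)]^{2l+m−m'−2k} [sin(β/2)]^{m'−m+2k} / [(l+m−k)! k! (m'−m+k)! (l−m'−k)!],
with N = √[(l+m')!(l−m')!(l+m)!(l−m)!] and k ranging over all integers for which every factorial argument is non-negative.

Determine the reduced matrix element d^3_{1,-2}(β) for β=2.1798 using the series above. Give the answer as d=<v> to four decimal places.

d=0.3650

d^3_{1,-2}(β=2.1798) via the finite sum:
With c≡cos(β/2)=0.462574 and s≡sin(β/2)=0.886581, N=[24·2·1·120]^{1/2}=75.894664
The bounds max(0,m−m')=0 and min(l+m,l−m')=1 give 2 terms
  k=0: (−1)^3·75.8947/(12)·0.4626^3·0.8866^3 = -0.436243
  k=1: (−1)^4·75.8947/(24)·0.4626^1·0.8866^5 = +0.801258
d^3_{1,-2}(2.1798) = -0.436243 +0.801258 = +0.365015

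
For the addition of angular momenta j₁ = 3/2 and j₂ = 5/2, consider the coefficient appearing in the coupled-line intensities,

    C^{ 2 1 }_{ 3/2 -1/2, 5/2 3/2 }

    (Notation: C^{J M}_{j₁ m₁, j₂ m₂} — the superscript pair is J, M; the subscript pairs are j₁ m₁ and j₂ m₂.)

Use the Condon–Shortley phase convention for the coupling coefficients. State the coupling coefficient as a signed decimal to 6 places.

+√(1/42) ≈ +0.154303

j₁+j₂−J=2  J+j₁−j₂=1  J−j₁+j₂=3  j₁+j₂+J+1=7
(j₁±m₁, j₂±m₂, J±M) = (1,2,4,1,3,1)
P² = 24/7
sum k=1..2:
  [1] −1/6 = -1/6
  [2] +1/4 = 1/4
S = 1/12
C² = P²·S² = 1/42 ; C = +0.154303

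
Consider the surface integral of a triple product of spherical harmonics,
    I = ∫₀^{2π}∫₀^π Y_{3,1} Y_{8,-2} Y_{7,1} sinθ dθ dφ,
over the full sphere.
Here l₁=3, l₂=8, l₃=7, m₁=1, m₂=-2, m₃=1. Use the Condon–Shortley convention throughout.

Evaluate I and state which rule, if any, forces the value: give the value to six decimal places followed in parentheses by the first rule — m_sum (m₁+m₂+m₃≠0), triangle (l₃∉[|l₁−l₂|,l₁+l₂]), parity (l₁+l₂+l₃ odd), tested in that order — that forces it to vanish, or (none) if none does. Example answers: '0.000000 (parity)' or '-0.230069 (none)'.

0.115043 (none)

Rules hold: Σm=0, L=18 even, 5≤7≤11.
N = 7·17·15 = 1785
Δ = 4!·2!·12!/19! = 1/5290740
Racah Σ t=1..3: t=1:−1/7257600 t=2:+1/2073600 t=3:−1/7257600 = 1/4838400
⇒ 3j(3 8 7; 0 0 0)² = 252/20995, sgn -1
Racah Σ t=0..2: t=0:+1/24883200 t=1:−1/3628800 t=2:+1/7741440 = -37/348364800
⇒ 3j(3 8 7; 1 -2 1)² = 1369/176358, sgn -1
4πI² = N·(3j₀)²·(3jₘ)² = 172494/1037153
I = +1·√(0.166315/4π) = 0.11504312
No selection rule forces the value: the integral is nonzero (none).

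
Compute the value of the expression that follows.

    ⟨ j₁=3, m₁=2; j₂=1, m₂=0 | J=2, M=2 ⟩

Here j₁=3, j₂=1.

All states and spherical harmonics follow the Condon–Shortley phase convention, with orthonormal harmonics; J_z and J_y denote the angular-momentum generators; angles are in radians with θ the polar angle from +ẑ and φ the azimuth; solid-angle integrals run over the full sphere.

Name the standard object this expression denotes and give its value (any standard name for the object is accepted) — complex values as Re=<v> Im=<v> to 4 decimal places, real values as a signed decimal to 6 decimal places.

This is a Clebsch–Gordan (vector-coupling) coefficient.
triangle: 2!×4!×0!/7! = 48/5040
(j±m)!: 5!×1!×1!×1!×4!×0! = 2880
prefactor² = (2J+1)×Δ×N² = 960/7
  k=1: −1/(1!×1!×0!×0!×4!×0!) = -1/24
Σ = -1/24  ⇒  CG² = 960/7×(-1/24)² = 5/21
CG = −√(5/21) = -0.487950

Clebsch–Gordan coefficient, −√(5/21) ≈ -0.487950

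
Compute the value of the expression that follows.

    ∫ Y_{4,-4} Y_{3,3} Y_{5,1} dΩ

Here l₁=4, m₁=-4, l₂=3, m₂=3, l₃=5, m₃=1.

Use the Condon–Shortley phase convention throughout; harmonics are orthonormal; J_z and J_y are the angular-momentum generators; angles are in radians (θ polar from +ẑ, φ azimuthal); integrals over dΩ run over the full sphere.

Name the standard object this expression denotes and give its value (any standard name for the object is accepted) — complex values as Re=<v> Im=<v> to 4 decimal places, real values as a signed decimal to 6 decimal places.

This is a Gaunt coefficient — the integral of a triple product of spherical harmonics over the sphere.
Checks pass: Σm=0; 12 even; l₃=5∈[1,7].
(2·4+1)(2·3+1)(2·5+1) = 693
Δ: 2! 6! 4! / 13! → 1/180180
sum: t=0:+1/576 t=1:−1/144 t=2:+1/576 = -1/288
3j²(4 3 5; 0 0 0) = Δ·Π!·Σ² = 20/1001  (sign +1)
sum: t=2:+1/34560 = 1/34560
3j²(4 3 5; -4 3 1) = Δ·Π!·Σ² = 1/429  (sign +1)
combine: 4πI² = 693·20/1001·1/429 = 60/1859
take √, sign +1: I = 0.05067935

Gaunt coefficient, +0.050679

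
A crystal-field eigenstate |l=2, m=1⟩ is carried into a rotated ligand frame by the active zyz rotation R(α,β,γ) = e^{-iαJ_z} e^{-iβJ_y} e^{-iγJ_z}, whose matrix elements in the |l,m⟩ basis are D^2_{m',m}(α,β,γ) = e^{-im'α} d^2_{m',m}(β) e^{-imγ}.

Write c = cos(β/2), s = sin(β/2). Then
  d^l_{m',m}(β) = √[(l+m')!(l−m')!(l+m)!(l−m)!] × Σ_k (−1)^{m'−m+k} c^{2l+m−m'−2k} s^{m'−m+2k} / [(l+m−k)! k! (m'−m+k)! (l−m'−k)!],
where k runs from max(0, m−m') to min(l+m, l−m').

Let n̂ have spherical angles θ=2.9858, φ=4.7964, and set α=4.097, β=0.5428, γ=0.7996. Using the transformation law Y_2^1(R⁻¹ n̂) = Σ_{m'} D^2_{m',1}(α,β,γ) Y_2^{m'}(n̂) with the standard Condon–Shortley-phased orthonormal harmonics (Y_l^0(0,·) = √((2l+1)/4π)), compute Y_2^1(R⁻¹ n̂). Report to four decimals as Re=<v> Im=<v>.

Re=0.3019 Im=-0.2238

Need the full column D^2_{m',1} for m'=−2..2 at α=4.0970, β=0.5428, γ=0.7996.
cos(β/2)=0.963397, sin(β/2)=0.268080
d^2_{-2,1}: single k=3 term ⇒ +0.037122;  D = +0.016466+0.033270i
d^2_{-1,1}: k∈[2..3] ⇒ +0.200107 -0.005165 = +0.194942;  D = -0.192580-0.030251i
d^2_{0,1}: k∈[1..2] ⇒ +0.587159 -0.045465 = +0.541694;  D = +0.377558-0.388437i
d^2_{1,1}: k∈[0..1] ⇒ +0.861431 -0.200107 = +0.661324;  D = +0.121135+0.650135i
d^2_{2,1}: single k=0 term ⇒ -0.479414;  D = +0.435535+0.200367i
Y_2^{m'}(θ=2.9858,φ=4.7964) and Σ D·Y over m':
  (+0.0165+0.0333i)·(-0.0092+0.0016i)  (-0.1926-0.0303i)·(-0.0099-0.1180i)  (+0.3776-0.3884i)·(+0.6080+0.0000i)  (+0.1211+0.6501i)·(+0.0099-0.1180i)  (+0.4355+0.2004i)·(-0.0092-0.0016i)
Y_2^1(R⁻¹ n̂) = +0.301937-0.223773i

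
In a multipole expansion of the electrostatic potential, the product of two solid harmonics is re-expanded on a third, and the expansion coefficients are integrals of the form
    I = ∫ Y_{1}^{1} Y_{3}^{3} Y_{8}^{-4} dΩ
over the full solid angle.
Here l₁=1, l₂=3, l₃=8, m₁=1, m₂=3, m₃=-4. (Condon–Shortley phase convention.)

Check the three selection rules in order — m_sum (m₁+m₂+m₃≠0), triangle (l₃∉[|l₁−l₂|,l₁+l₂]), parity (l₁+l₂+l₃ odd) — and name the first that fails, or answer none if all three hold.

m₁+m₂+m₃ = 1 + 3 − 4 = 0  ✓
triangle: need |l₁−l₂| ≤ l₃ ≤ l₁+l₂ = [2,4]; l₃=8 is outside  ✗
parity: l₁+l₂+l₃ = 12 is even

triangle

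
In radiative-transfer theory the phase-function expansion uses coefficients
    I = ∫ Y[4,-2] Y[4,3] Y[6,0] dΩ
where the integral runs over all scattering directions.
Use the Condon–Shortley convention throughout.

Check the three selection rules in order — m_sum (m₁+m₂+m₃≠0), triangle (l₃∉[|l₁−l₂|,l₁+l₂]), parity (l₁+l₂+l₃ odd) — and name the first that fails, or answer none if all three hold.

m_sum

Σmᵢ = 1  ✗
l₃∈[|l₁−l₂|,l₁+l₂]=[0,8], have l₃=6
Σlᵢ = 14 ⇒ even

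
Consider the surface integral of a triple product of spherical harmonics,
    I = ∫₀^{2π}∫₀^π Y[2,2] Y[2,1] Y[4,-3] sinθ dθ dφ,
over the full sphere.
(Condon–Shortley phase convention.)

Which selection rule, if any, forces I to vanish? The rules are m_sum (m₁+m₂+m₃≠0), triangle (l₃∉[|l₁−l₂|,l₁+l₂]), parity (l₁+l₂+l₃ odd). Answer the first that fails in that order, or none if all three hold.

azimuthal sum: 2 + 1 − 3 = 0  ✓
0 ≤ 4 ≤ 4 (triangle on l)  ✓
L = 2 + 2 + 4 = 8 (even)  ✓

none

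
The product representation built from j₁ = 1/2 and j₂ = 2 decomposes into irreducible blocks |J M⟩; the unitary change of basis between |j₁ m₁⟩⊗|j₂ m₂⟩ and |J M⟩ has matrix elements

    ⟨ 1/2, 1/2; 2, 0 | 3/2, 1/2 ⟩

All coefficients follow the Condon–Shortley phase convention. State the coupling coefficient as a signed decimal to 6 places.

+0.632456

√[4·1!0!3!/5! · 1!0!2!2!2!1!] = √(8/5)
  +(−1)^0/∏(0,1,0,2,0,1)! = 1/2  (running 1/2)
⟨..|..⟩ = √(8/5)·(1/2) = +0.632456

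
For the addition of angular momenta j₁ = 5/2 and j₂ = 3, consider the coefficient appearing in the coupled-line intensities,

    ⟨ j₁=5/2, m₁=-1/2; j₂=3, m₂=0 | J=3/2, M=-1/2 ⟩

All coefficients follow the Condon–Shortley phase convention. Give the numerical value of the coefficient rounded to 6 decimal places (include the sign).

+0.338062  (= +√(4/35))

j₁+j₂−J=4  J+j₁−j₂=1  J−j₁+j₂=2  j₁+j₂+J+1=8
(j₁±m₁, j₂±m₂, J±M) = (2,3,3,3,1,2)
P² = 144/35
sum k=2..3:
  [2] +1/4 = 1/4
  [3] −1/12 = -1/12
S = 1/6
C² = P²·S² = 4/35 ; C = +0.338062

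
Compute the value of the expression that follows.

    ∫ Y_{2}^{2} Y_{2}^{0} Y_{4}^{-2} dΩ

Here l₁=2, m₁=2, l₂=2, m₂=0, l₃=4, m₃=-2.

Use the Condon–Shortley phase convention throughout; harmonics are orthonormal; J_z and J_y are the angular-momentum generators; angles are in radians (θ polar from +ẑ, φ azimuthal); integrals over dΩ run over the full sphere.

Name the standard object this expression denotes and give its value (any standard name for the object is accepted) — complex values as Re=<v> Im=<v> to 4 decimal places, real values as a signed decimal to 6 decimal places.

Gaunt coefficient, +0.156078

This is a Gaunt coefficient — the integral of a triple product of spherical harmonics over the sphere.
m-sum 0 ✓  L=8 even ✓  0≤4≤4 ✓
Π(2lᵢ+1) = 5×5×9 = 225
triangle coeff Δ(2,2,4) = 1/630
Σ_t [0,0]: t=0:+1/16 = 1/16
(3j)²=2/35 [(2 2 4; 0 0 0)], sign=+1
Σ_t [0,0]: t=0:+1/96 = 1/96
(3j)²=1/42 [(2 2 4; 2 0 -2)], sign=+1
⇒ 4πI² = 15/49
I = (+1)√(15/49/(4π)) = 0.15607835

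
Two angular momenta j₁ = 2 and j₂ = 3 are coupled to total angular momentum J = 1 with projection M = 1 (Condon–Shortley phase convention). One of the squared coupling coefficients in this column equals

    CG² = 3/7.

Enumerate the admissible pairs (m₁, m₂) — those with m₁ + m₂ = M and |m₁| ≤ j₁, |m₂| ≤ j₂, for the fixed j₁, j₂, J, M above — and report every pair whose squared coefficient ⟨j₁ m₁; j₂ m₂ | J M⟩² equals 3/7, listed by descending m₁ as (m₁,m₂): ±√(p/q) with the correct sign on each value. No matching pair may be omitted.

(-2,3): +√(3/7)

Admissible pairs with m₁+m₂ = M = 1: (-2,3), (-1,2), (0,1), (1,0), (2,-1)
  (m₁,m₂)=(2,-1): CG² = 1/35, CG = +√(1/35)
  (m₁,m₂)=(1,0): CG² = 3/35, CG = −√(3/35)
  (m₁,m₂)=(0,1): CG² = 6/35, CG = +√(6/35)
  (m₁,m₂)=(-1,2): CG² = 2/7, CG = −√(2/7)
  (m₁,m₂)=(-2,3): CG² = 3/7, CG = +√(3/7)   ← matches the target
Pairs with CG² = 3/7: (-2,3): +√(3/7)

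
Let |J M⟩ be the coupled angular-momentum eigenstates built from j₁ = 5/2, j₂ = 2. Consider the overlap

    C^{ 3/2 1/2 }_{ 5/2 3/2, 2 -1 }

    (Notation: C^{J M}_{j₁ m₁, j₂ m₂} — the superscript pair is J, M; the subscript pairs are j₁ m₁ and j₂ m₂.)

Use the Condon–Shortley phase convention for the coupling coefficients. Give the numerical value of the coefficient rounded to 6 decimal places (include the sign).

triangle: 3!*2!*1!/7! = 12/5040
(j±m)!: 4!*1!*1!*3!*2!*1! = 288
prefactor² = (2J+1)*Δ*N² = 96/35
  k=0: +1/(0!*3!*1!*1!*1!*0!) = 1/6
  k=1: −1/(1!*2!*0!*0!*2!*1!) = -1/4
Σ = -1/12  ⇒  CG² = 96/35*(-1/12)² = 2/105
CG = −√(2/105) = -0.138013

−√(2/105) ≈ -0.138013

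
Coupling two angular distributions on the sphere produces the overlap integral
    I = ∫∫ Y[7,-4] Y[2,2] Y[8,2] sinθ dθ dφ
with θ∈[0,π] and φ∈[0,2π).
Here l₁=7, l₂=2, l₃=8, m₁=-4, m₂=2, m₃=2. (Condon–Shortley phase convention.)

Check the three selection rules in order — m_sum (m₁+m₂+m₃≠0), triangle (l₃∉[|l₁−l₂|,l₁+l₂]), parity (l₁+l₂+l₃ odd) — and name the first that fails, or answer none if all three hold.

Σmᵢ = 0  ✓
l₃∈[|l₁−l₂|,l₁+l₂]=[5,9], have l₃=8  ✓
Σlᵢ = 17 ⇒ odd  ✗

parity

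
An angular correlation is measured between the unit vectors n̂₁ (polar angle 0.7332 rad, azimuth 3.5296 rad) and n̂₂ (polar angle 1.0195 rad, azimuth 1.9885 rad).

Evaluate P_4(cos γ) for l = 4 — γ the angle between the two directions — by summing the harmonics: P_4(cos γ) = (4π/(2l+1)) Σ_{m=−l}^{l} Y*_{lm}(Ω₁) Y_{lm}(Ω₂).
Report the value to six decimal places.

-0.124495

Term-by-term m-sum for l=4 (normalisation 4π/9 = 1.396263):
  term(m=-4) = (0.020541, -0.002452)   from Y*(Ω₁)=(0.001666, 0.088761), Y(Ω₂)=(-0.023267, -0.231854)
  term(m=-3) = (-0.010052, -0.112532)   from Y*(Ω₁)=(-0.110300, -0.256035), Y(Ω₂)=(0.384980, 0.126590)
  term(m=-2) = (-0.095741, 0.005693)   from Y*(Ω₁)=(0.306344, 0.300648), Y(Ω₂)=(-0.149905, 0.165702)
  term(m=-1) = (-0.001376, -0.046335)   from Y*(Ω₁)=(-0.188309, -0.076967), Y(Ω₂)=(0.092437, 0.208276)
  term(m=+0) = (0.084093, 0.000000)   from Y*(Ω₁)=(-0.306193, -0.000000), Y(Ω₂)=(-0.274641, 0.000000)
  term(m=+1) = (-0.001376, 0.046335)   from Y*(Ω₁)=(0.188309, -0.076967), Y(Ω₂)=(-0.092437, 0.208276)
  term(m=+2) = (-0.095741, -0.005693)   from Y*(Ω₁)=(0.306344, -0.300648), Y(Ω₂)=(-0.149905, -0.165702)
  term(m=+3) = (-0.010052, 0.112532)   from Y*(Ω₁)=(0.110300, -0.256035), Y(Ω₂)=(-0.384980, 0.126590)
  term(m=+4) = (0.020541, 0.002452)   from Y*(Ω₁)=(0.001666, -0.088761), Y(Ω₂)=(-0.023267, 0.231854)
Σ over m = (-0.089163, -0.000000); ×(4π/9) → (-0.124495, -0.000000). Real part: -0.124495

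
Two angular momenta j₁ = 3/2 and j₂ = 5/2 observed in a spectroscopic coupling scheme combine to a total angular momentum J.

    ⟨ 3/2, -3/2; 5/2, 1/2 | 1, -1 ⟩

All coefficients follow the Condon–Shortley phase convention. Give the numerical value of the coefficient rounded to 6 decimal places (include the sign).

triangle: 3!*0!*2!/6! = 12/720
(j±m)!: 0!*3!*3!*2!*0!*2! = 144
prefactor² = (2J+1)*Δ*N² = 36/5
  k=3: −1/(3!*0!*0!*0!*0!*2!) = -1/12
Σ = -1/12  ⇒  CG² = 36/5*(-1/12)² = 1/20
CG = −√(1/20) = -0.223607

−√(1/20) ≈ -0.223607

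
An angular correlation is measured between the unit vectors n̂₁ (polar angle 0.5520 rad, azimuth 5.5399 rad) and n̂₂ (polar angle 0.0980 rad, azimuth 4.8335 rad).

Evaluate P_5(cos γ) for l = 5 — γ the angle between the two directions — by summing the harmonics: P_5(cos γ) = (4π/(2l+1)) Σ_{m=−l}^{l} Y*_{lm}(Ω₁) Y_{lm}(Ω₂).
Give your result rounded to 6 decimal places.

-0.122578

Expand P_5 via completeness: Σ_{m} conj(Y_{5,m}) at Ω₁ times Y_{5,m} at Ω₂ —
  [-5]  conj(Y_{5,-5})(Ω₁) = -0.01545 + 0.01001j ; Y_{5,-5}(Ω₂) = 0.00000 + 0.00000j ; Δ = -0.00000 - 0.00000j
  [-4]  conj(Y_{5,-4})(Ω₁) = -0.09316 - 0.01584j ; Y_{5,-4}(Ω₂) = 0.00012 - 0.00006j ; Δ = -0.00001 + 0.00000j
  [-3]  conj(Y_{5,-3})(Ω₁) = -0.16878 - 0.21790j ; Y_{5,-3}(Ω₂) = -0.00091 - 0.00240j ; Δ = -0.00037 + 0.00060j
  [-2]  conj(Y_{5,-2})(Ω₁) = 0.03923 - 0.46463j ; Y_{5,-2}(Ω₂) = -0.03090 + 0.00763j ; Δ = 0.00234 + 0.01466j
  [-1]  conj(Y_{5,-1})(Ω₁) = 0.23350 - 0.21462j ; Y_{5,-1}(Ω₂) = 0.02928 + 0.24058j ; Δ = 0.05847 + 0.04989j
  [+0]  conj(Y_{5,0})(Ω₁) = -0.26243 + 0.00000j ; Y_{5,0}(Ω₂) = 0.86939 + 0.00000j ; Δ = -0.22815 + 0.00000j
  [+1]  conj(Y_{5,1})(Ω₁) = -0.23350 - 0.21462j ; Y_{5,1}(Ω₂) = -0.02928 + 0.24058j ; Δ = 0.05847 - 0.04989j
  [+2]  conj(Y_{5,2})(Ω₁) = 0.03923 + 0.46463j ; Y_{5,2}(Ω₂) = -0.03090 - 0.00763j ; Δ = 0.00234 - 0.01466j
  [+3]  conj(Y_{5,3})(Ω₁) = 0.16878 - 0.21790j ; Y_{5,3}(Ω₂) = 0.00091 - 0.00240j ; Δ = -0.00037 - 0.00060j
  [+4]  conj(Y_{5,4})(Ω₁) = -0.09316 + 0.01584j ; Y_{5,4}(Ω₂) = 0.00012 + 0.00006j ; Δ = -0.00001 - 0.00000j
  [+5]  conj(Y_{5,5})(Ω₁) = 0.01545 + 0.01001j ; Y_{5,5}(Ω₂) = -0.00000 + 0.00000j ; Δ = -0.00000 + 0.00000j
Σ over m = -0.10730 + 0.00000j; ×(4π/11) → -0.12258 + 0.00000j. Real part: -0.122578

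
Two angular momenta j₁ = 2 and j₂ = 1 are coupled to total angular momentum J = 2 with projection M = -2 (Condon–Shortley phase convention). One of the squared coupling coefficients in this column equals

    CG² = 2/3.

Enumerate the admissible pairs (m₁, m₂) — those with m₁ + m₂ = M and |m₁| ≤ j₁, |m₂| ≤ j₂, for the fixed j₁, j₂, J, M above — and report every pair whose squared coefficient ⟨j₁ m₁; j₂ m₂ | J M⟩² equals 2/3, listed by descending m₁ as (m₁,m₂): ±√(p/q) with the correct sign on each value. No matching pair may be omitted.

(-2,0): −√(2/3)

Admissible pairs with m₁+m₂ = M = -2: (-2,0), (-1,-1)
  (m₁,m₂)=(-1,-1): CG² = 1/3, CG = +√(1/3)
  (m₁,m₂)=(-2,0): CG² = 2/3, CG = −√(2/3)   ← matches the target
Pairs with CG² = 2/3: (-2,0): −√(2/3)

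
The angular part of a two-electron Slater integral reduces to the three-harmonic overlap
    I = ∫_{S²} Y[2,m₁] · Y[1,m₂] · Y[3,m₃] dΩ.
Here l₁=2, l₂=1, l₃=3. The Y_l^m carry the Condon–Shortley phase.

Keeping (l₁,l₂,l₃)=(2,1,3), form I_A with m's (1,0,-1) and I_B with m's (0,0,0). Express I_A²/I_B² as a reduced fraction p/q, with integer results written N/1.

Shared (l₁,l₂,l₃)=(2,1,3): N and (l;000)² cancel in I_A²/I_B².
A: Δ = 0!·4!·2!/7! = 1/105; Racah Σ t=0..0: t=0:+1/6 = 1/6; ⇒ 3j(2 1 3; 1 0 -1)² = 8/105, sgn +1
B: Δ = 0!·4!·2!/7! = 1/105; Racah Σ t=0..0: t=0:+1/4 = 1/4; ⇒ 3j(2 1 3; 0 0 0)² = 3/35, sgn -1
I_A²/I_B² = (8/105)/(3/35) = 8/9

8/9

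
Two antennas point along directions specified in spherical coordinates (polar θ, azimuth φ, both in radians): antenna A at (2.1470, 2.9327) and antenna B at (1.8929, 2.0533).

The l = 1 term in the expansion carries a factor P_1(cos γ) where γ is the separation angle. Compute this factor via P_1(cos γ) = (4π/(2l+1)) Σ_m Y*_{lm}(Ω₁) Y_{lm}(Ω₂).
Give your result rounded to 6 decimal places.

Term-by-term m-sum for l=1 (normalisation 4π/3 = 4.188790):
  m=-1: Y*=-0.283412+0.060079i  Y=-0.152064-0.290311i  product +0.060538+0.073142i
  m=+0: Y*=-0.266212-0.000000i  Y=-0.154673+0.000000i  product +0.041176+0.000000i
  m=+1: Y*=+0.283412+0.060079i  Y=+0.152064-0.290311i  product +0.060538-0.073142i
Accumulated sum +0.162253+0.000000i; after 4π/(2l+1) scaling, +0.679643+0.000000i ⇒ P_1 = 0.679643

0.679643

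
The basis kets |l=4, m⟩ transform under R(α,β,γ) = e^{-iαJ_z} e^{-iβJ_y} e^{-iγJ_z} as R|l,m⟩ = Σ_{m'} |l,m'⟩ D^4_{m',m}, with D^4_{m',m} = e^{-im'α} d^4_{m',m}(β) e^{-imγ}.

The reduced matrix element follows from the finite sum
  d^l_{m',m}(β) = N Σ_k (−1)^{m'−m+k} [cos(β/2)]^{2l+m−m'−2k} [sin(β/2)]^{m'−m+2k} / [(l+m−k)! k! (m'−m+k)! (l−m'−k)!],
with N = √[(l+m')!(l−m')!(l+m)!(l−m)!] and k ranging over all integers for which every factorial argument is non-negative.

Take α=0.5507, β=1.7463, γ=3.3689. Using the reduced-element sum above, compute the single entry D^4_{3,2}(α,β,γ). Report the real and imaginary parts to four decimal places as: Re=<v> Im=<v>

Re=-0.2162 Im=-0.3640

First d^4_{3,2}(β=1.7463), then the phase factors e^{-i(3)α} and e^{-i(2)γ}:
With c≡cos(β/2)=0.642416 and s≡sin(β/2)=0.766356, N=[5040·1·720·2]^{1/2}=2693.993318
k: max(0,(2)−(3))=0 … min(4+(2),4−(3))=1
  k=0: (−1)^1·2693.9933/(720)·0.6424^7·0.7664^1 = -0.129482
  k=1: (−1)^2·2693.9933/(240)·0.6424^5·0.7664^3 = +0.552788
d^4_{3,2}(1.7463) = -0.129482 +0.552788 = +0.423306
Phases: e^{-i·(3)·0.5507}=-0.081214-0.996697i, e^{-i·(2)·3.3689}=+0.898430-0.439116i ⇒ D=-0.216153-0.363959i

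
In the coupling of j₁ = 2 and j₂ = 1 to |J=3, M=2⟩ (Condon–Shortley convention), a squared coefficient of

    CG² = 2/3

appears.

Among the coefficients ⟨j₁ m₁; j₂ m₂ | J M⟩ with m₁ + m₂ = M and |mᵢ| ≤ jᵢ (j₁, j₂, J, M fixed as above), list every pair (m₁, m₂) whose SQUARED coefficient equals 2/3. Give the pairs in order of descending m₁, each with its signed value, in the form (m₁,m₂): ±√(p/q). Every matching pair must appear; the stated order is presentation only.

(1,1): +√(2/3)

Admissible pairs with m₁+m₂ = M = 2: (1,1), (2,0)
  (m₁,m₂)=(2,0): CG² = 1/3, CG = +√(1/3)
  (m₁,m₂)=(1,1): CG² = 2/3, CG = +√(2/3)   ← matches the target
Pairs with CG² = 2/3: (1,1): +√(2/3)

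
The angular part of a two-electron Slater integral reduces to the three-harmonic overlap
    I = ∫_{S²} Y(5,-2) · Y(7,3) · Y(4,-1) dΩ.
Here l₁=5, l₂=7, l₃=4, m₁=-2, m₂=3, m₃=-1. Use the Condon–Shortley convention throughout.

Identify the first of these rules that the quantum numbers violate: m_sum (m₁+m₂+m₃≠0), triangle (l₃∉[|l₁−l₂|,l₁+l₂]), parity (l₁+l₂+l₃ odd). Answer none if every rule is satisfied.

azimuthal sum: -2 + 3 − 1 = 0  ✓
2 ≤ 4 ≤ 12 (triangle on l)  ✓
L = 5 + 7 + 4 = 16 (even)  ✓

none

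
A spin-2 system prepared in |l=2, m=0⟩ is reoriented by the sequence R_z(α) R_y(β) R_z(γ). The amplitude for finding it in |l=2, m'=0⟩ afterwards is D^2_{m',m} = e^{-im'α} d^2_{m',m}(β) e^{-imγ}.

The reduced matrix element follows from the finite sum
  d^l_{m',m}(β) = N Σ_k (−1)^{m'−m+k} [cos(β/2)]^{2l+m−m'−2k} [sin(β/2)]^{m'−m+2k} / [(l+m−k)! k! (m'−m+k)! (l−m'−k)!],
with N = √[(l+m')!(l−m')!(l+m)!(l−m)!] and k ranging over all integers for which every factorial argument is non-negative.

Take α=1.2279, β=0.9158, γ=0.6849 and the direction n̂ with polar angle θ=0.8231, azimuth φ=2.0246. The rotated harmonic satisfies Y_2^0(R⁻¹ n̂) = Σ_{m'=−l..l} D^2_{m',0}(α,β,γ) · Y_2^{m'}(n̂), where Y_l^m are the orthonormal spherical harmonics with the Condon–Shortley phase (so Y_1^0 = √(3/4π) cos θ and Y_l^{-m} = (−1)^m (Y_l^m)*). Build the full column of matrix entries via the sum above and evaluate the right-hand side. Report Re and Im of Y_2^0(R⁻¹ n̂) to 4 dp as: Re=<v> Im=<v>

Need the full column D^2_{m',0} for m'=−2..2 at α=1.2279, β=0.9158, γ=0.6849.
cos(β/2)=0.896983, sin(β/2)=0.442065
d^2_{-2,0}: single k=2 term ⇒ +0.385139;  D = -0.298065+0.243903i
d^2_{-1,0}: k∈[1..2] ⇒ +0.781474 -0.189810 = +0.591664;  D = +0.198927+0.557220i
d^2_{0,0}: k∈[0..2] ⇒ +0.647346 -0.628929 +0.038190 = +0.056607;  D = +0.056607+0.000000i
d^2_{1,0}: k∈[0..1] ⇒ -0.781474 +0.189810 = -0.591664;  D = -0.198927+0.557220i
d^2_{2,0}: single k=0 term ⇒ +0.385139;  D = -0.298065-0.243903i
Y_2^{m'}(θ=0.8231,φ=2.0246) and Σ D·Y over m':
  (-0.2981+0.2439i)·(-0.1279+0.1637i)  (+0.1989+0.5572i)·(-0.1689-0.3462i)  (+0.0566+0.0000i)·(+0.1221+0.0000i)  (-0.1989+0.5572i)·(+0.1689-0.3462i)  (-0.2981-0.2439i)·(-0.1279-0.1637i)
Y_2^0(R⁻¹ n̂) = +0.321923+0.000000i

Re=0.3219 Im=0.0000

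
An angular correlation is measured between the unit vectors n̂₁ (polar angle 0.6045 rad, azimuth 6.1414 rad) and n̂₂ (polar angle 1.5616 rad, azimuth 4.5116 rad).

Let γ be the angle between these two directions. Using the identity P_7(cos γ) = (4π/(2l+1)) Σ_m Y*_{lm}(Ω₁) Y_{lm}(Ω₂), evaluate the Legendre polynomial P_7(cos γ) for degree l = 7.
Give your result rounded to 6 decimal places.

0.056417

Expand P_7 via completeness: Σ_{m} conj(Y_{7,m}) at Ω₁ times Y_{7,m} at Ω₂ —
  m=-7: Y*=0.00524 - 0.00802j  Y=0.49308 - 0.08224j  product 0.00192 - 0.00439j
  m=-6: Y*=0.03422 - 0.03901j  Y=-0.00616 - 0.01606j  product -0.00084 - 0.00031j
  m=-5: Y*=0.12885 - 0.11051j  Y=0.30913 - 0.19677j  product 0.01809 - 0.05952j
  m=-4: Y*=0.30825 - 0.19634j  Y=-0.01405 - 0.01456j  product -0.00719 - 0.00173j
  m=-3: Y*=0.44137 - 0.19995j  Y=0.18768 - 0.27294j  product 0.02826 - 0.15799j
  m=-2: Y*=0.24230 - 0.07061j  Y=-0.01985 - 0.00843j  product -0.00541 - 0.00064j
  m=-1: Y*=-0.26470 + 0.03778j  Y=0.06355 - 0.31223j  product -0.00502 + 0.08505j
  m=+0: Y*=-0.35128 + 0.00000j  Y=-0.02196 + 0.00000j  product 0.00771 + 0.00000j
  m=+1: Y*=0.26470 + 0.03778j  Y=-0.06355 - 0.31223j  product -0.00502 - 0.08505j
  m=+2: Y*=0.24230 + 0.07061j  Y=-0.01985 + 0.00843j  product -0.00541 + 0.00064j
  m=+3: Y*=-0.44137 - 0.19995j  Y=-0.18768 - 0.27294j  product 0.02826 + 0.15799j
  m=+4: Y*=0.30825 + 0.19634j  Y=-0.01405 + 0.01456j  product -0.00719 + 0.00173j
  m=+5: Y*=-0.12885 - 0.11051j  Y=-0.30913 - 0.19677j  product 0.01809 + 0.05952j
  m=+6: Y*=0.03422 + 0.03901j  Y=-0.00616 + 0.01606j  product -0.00084 + 0.00031j
  m=+7: Y*=-0.00524 - 0.00802j  Y=-0.49308 - 0.08224j  product 0.00192 + 0.00439j
Σ over m = 0.06734 - 0.00000j; ×(4π/15) → 0.05642 - 0.00000j. Real part: 0.056417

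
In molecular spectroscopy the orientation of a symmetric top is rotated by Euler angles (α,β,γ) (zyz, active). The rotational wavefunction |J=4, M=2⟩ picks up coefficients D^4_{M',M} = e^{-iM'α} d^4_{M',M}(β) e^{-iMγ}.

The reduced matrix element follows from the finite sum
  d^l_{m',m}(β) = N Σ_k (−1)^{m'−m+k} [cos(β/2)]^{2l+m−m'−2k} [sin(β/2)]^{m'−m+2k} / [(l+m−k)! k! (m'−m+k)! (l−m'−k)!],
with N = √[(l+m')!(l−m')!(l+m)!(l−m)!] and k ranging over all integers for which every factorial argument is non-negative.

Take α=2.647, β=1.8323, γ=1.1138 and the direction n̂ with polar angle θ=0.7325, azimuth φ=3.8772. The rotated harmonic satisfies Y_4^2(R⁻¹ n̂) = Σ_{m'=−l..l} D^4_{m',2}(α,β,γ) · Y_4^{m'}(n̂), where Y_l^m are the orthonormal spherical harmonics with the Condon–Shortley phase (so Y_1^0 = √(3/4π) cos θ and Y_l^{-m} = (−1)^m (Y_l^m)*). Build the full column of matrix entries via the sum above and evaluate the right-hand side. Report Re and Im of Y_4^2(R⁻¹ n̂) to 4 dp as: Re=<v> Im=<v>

Re=0.2998 Im=-0.1450

Need the full column D^4_{m',2} for m'=−4..4 at α=2.6470, β=1.8323, γ=1.1138.
cos(β/2)=0.608879, sin(β/2)=0.793263
d^4_{-4,2}: single k=6 term ⇒ +0.488815;  D = -0.237099+0.427463i
d^4_{-3,2}: k∈[5..6] ⇒ +0.795911 -0.450315 = +0.345596;  D = +0.290998-0.186432i
d^4_{-2,2}: k∈[4..6] ⇒ +0.816364 -1.108529 +0.156797 = -0.135367;  D = +0.134985-0.010169i
d^4_{-1,2}: k∈[3..5] ⇒ +0.590774 -1.504131 +0.510609 = -0.402748;  D = -0.367843-0.164004i
d^4_{0,2}: k∈[2..4] ⇒ +0.304187 -1.376837 +0.876369 = -0.196281;  D = +0.119847+0.155444i
d^4_{1,2}: k∈[1..3] ⇒ +0.104417 -0.886160 +1.002754 = +0.221010;  D = +0.035693+0.218108i
d^4_{2,2}: k∈[0..2] ⇒ +0.018891 -0.384770 +0.816364 = +0.450485;  D = +0.146991-0.425829i
d^4_{3,2}: k∈[0..1] ⇒ -0.092087 +0.468912 = +0.376825;  D = -0.277300+0.255150i
d^4_{4,2}: single k=0 term ⇒ +0.169667;  D = +0.164425-0.041850i
Y_4^{m'}(θ=0.7325,φ=3.8772) and Σ D·Y over m':
  (-0.2371+0.4275i)·(-0.0868-0.0175i)  (+0.2910-0.1864i)·(+0.1653+0.2239i)  (+0.1350-0.0102i)·(+0.0427-0.4272i)  (-0.3678-0.1640i)·(-0.1517+0.1373i)  (+0.1198+0.1554i)·(-0.3056+0.0000i)  (+0.0357+0.2181i)·(+0.1517+0.1373i)  (+0.1470-0.4258i)·(+0.0427+0.4272i)  (-0.2773+0.2552i)·(-0.1653+0.2239i)  (+0.1644-0.0418i)·(-0.0868+0.0175i)
Y_4^2(R⁻¹ n̂) = +0.299827-0.144973i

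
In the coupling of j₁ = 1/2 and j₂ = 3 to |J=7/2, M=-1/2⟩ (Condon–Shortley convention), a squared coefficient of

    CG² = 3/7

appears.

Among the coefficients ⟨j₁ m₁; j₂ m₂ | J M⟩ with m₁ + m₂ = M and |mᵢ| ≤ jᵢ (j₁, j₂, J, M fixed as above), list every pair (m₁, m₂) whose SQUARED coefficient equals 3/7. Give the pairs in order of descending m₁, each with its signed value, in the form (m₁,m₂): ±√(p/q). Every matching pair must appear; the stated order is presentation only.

Admissible pairs with m₁+m₂ = M = -1/2: (-1/2,0), (1/2,-1)
  (m₁,m₂)=(1/2,-1): CG² = 3/7, CG = +√(3/7)   ← matches the target
  (m₁,m₂)=(-1/2,0): CG² = 4/7, CG = +√(4/7)
Pairs with CG² = 3/7: (1/2,-1): +√(3/7)

(1/2,-1): +√(3/7)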